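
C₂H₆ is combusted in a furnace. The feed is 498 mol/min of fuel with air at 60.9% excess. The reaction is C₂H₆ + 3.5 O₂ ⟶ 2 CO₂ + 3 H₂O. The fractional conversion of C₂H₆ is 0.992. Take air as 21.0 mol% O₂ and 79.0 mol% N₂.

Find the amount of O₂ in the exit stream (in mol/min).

1080 mol/min

Stoichiometric O₂ = 3.5 × 498 = 1743 mol/min; O₂ fed = 1743 × 1.609 = 2804 mol/min.
N₂ fed = 2804 × 79/21 = 10550 mol/min.
Fuel reacted = 0.992 × 498 → ξ = 494 mol/min.
Outlet (n = n₀ + ν ξ):
  C₂H₆: 498 − 1(494) = 3.984
  O₂: 2804 − 3.5(494) = 1075
  N₂: 10550 (inert)
  CO₂: 0 + 2(494) = 988
  H₂O: 0 + 3(494) = 1482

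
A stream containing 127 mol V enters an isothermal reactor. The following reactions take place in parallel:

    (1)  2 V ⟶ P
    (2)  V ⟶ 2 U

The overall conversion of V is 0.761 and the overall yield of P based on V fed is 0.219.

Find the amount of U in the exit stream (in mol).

82 mol

Yield of P: 1ξ₁ / 127 = 0.219 → ξ₁ = 27.81 mol.
Conversion of V: 2ξ₁ + 1ξ₂ = 0.761 × 127 = 96.65 → ξ₂ = 41.02 mol.
Outlet amounts (n = n₀ + Σ ν·ξ):
  V: 127 − 2(27.81) − 1(41.02) = 30.35
  P: 0 + 1(27.81) = 27.81
  U: 0 + 2(41.02) = 82.04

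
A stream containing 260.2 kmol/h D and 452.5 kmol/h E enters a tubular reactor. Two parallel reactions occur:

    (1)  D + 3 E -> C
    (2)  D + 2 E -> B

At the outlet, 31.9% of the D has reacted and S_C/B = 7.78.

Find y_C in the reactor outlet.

0.155

Conversion of D: D consumed = 0.319 × 260.2 = 83 kmol/h = 1ξ₁ + 1ξ₂.
Selectivity: 1ξ₁ / (1ξ₂) = 7.78 → ξ₁ = 7.78 ξ₂.
Substitute: (1·7.78 + 1) ξ₂ = 83 → ξ₂ = 9.454 kmol/h, ξ₁ = 73.55 kmol/h.
Outlet amounts (n = n₀ + Σ ν·ξ):
  D: 260.2 − 1(73.55) − 1(9.454) = 177.2
  E: 452.5 − 3(73.55) − 2(9.454) = 212.9
  C: 0 + 1(73.55) = 73.55
  B: 0 + 1(9.454) = 9.454
Total out = 473.1 kmol/h; y_C = 73.55 / 473.1 = 0.1555.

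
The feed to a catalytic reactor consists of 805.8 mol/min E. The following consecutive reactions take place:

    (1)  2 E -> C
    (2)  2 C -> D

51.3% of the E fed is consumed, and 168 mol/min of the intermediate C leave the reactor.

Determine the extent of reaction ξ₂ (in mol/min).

Conversion of E: E consumed = 2ξ₁ = 0.513 × 805.8 → ξ₁ = 206.7 mol/min.
C balance: n_C = 0 + 1ξ₁ − 2ξ₂ = 168 → ξ₂ = (1·206.7 − 168)/2 = 19.34 mol/min.
Outlet amounts (n = n₀ + Σ ν·ξ):
  E: 805.8 − 2(206.7) = 392.4
  C: 0 + 1(206.7) − 2(19.34) = 168
  D: 0 + 1(19.34) = 19.34

ξ₂ = 19.3 mol/min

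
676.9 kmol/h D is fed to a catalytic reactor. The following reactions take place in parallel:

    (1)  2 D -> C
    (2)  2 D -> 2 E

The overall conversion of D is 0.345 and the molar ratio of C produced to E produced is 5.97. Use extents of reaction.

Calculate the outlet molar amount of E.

18 kmol/h

Conversion of D: D consumed = 0.345 × 676.9 = 233.5 kmol/h = 2ξ₁ + 2ξ₂.
Selectivity: 1ξ₁ / (2ξ₂) = 5.97 → ξ₁ = 11.94 ξ₂.
Substitute: (2·11.94 + 2) ξ₂ = 233.5 → ξ₂ = 9.024 kmol/h, ξ₁ = 107.7 kmol/h.
Outlet amounts (n = n₀ + Σ ν·ξ):
  D: 676.9 − 2(107.7) − 2(9.024) = 443.4
  C: 0 + 1(107.7) = 107.7
  E: 0 + 2(9.024) = 18.05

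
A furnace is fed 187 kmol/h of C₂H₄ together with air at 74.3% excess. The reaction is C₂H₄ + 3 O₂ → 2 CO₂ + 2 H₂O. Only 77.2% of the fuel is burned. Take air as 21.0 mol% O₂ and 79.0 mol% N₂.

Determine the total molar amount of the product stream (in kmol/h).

Stoichiometric O₂ = 3 × 187 = 561 kmol/h; O₂ fed = 561 × 1.743 = 977.8 kmol/h.
N₂ fed = 977.8 × 79/21 = 3678 kmol/h.
Fuel reacted = 0.772 × 187 → ξ = 144.4 kmol/h.
Outlet (n = n₀ + ν ξ):
  C₂H₄: 187 − 1(144.4) = 42.64
  O₂: 977.8 − 3(144.4) = 544.7
  N₂: 3678 (inert)
  CO₂: 0 + 2(144.4) = 288.7
  H₂O: 0 + 2(144.4) = 288.7
Total out = 42.64 + 544.7 + 3678 + 288.7 + 288.7 = 4843 kmol/h.

4840 kmol/h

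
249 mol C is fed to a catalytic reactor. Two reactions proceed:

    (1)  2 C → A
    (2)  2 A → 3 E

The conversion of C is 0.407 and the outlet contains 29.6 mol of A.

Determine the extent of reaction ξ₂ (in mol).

ξ₂ = 10.5 mol

Conversion of C: C consumed = 2ξ₁ = 0.407 × 249 → ξ₁ = 50.67 mol.
A balance: n_A = 0 + 1ξ₁ − 2ξ₂ = 29.6 → ξ₂ = (1·50.67 − 29.6)/2 = 10.54 mol.
Outlet amounts (n = n₀ + Σ ν·ξ):
  C: 249 − 2(50.67) = 147.7
  A: 0 + 1(50.67) − 2(10.54) = 29.6
  E: 0 + 3(10.54) = 31.61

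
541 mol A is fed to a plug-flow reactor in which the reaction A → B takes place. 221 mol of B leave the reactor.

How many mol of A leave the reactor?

For B: n = n₀ + 1ξ → 221 = 0 + 1ξ, giving ξ = 221 mol.
Outlet amounts (n = n₀ + ν ξ):
  A: 541 − 1(221) = 320
  B: 0 + 1(221) = 221

320 mol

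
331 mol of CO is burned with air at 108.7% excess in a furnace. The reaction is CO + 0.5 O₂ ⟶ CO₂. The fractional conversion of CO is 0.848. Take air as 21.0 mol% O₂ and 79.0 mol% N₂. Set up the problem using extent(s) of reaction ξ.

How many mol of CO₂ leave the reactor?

281 mol

Stoichiometric O₂ = 0.5 × 331 = 165.5 mol; O₂ fed = 165.5 × 2.087 = 345.4 mol.
N₂ fed = 345.4 × 79/21 = 1299 mol.
Fuel reacted = 0.848 × 331 → ξ = 280.7 mol.
Outlet (n = n₀ + ν ξ):
  CO: 331 − 1(280.7) = 50.31
  O₂: 345.4 − 0.5(280.7) = 205.1
  N₂: 1299 (inert)
  CO₂: 0 + 1(280.7) = 280.7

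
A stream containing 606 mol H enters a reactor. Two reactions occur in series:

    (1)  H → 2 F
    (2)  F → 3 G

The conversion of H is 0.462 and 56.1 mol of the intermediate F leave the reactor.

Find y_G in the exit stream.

0.798

Conversion of H: H consumed = 1ξ₁ = 0.462 × 606 → ξ₁ = 280 mol.
F balance: n_F = 0 + 2ξ₁ − 1ξ₂ = 56.1 → ξ₂ = (2·280 − 56.1)/1 = 503.8 mol.
Outlet amounts (n = n₀ + Σ ν·ξ):
  H: 606 − 1(280) = 326
  F: 0 + 2(280) − 1(503.8) = 56.1
  G: 0 + 3(503.8) = 1512
Total out = 1894 mol; y_G = 1512 / 1894 = 0.7982.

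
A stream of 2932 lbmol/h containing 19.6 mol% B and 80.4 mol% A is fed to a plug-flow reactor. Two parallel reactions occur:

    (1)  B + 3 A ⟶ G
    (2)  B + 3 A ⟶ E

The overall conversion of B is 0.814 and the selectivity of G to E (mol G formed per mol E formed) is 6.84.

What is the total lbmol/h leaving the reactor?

1530 lbmol/h

Conversion of B: B consumed = 0.814 × 574.7 = 467.8 lbmol/h = 1ξ₁ + 1ξ₂.
Selectivity: 1ξ₁ / (1ξ₂) = 6.84 → ξ₁ = 6.84 ξ₂.
Substitute: (1·6.84 + 1) ξ₂ = 467.8 → ξ₂ = 59.67 lbmol/h, ξ₁ = 408.1 lbmol/h.
Outlet amounts (n = n₀ + Σ ν·ξ):
  B: 574.7 − 1(408.1) − 1(59.67) = 106.9
  A: 2357 − 3(408.1) − 3(59.67) = 954
  G: 0 + 1(408.1) = 408.1
  E: 0 + 1(59.67) = 59.67
Total out = 106.9 + 954 + 408.1 + 59.67 = 1529 lbmol/h.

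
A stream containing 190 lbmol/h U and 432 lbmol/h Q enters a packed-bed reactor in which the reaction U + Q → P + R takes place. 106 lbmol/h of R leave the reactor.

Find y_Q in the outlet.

For R: n = n₀ + 1ξ → 106 = 0 + 1ξ, giving ξ = 106 lbmol/h.
Outlet amounts (n = n₀ + ν ξ):
  U: 190 − 1(106) = 84
  Q: 432 − 1(106) = 326
  P: 0 + 1(106) = 106
  R: 0 + 1(106) = 106
Total out = 622 lbmol/h; y_Q = 326 / 622 = 0.5241.

0.524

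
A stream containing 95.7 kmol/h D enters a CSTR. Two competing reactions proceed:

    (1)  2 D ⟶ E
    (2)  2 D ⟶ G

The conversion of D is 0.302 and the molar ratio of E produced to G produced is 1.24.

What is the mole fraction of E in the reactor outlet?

Conversion of D: D consumed = 0.302 × 95.7 = 28.9 kmol/h = 2ξ₁ + 2ξ₂.
Selectivity: 1ξ₁ / (1ξ₂) = 1.24 → ξ₁ = 1.24 ξ₂.
Substitute: (2·1.24 + 2) ξ₂ = 28.9 → ξ₂ = 6.451 kmol/h, ξ₁ = 7.999 kmol/h.
Outlet amounts (n = n₀ + Σ ν·ξ):
  D: 95.7 − 2(7.999) − 2(6.451) = 66.8
  E: 0 + 1(7.999) = 7.999
  G: 0 + 1(6.451) = 6.451
Total out = 81.25 kmol/h; y_E = 7.999 / 81.25 = 0.09846.

0.0985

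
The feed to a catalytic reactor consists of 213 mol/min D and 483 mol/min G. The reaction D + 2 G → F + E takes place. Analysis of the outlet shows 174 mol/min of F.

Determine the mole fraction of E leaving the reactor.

0.333

For F: n = n₀ + 1ξ → 174 = 0 + 1ξ, giving ξ = 174 mol/min.
Outlet amounts (n = n₀ + ν ξ):
  D: 213 − 1(174) = 39
  G: 483 − 2(174) = 135
  F: 0 + 1(174) = 174
  E: 0 + 1(174) = 174
Total out = 522 mol/min; y_E = 174 / 522 = 0.3333.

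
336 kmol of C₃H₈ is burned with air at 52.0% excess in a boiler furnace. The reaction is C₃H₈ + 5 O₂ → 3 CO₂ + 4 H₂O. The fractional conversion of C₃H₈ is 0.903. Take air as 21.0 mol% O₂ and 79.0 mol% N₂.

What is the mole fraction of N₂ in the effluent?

Stoichiometric O₂ = 5 × 336 = 1680 kmol; O₂ fed = 1680 × 1.520 = 2554 kmol.
N₂ fed = 2554 × 79/21 = 9606 kmol.
Fuel reacted = 0.903 × 336 → ξ = 303.4 kmol.
Outlet (n = n₀ + ν ξ):
  C₃H₈: 336 − 1(303.4) = 32.59
  O₂: 2554 − 5(303.4) = 1037
  N₂: 9606 (inert)
  CO₂: 0 + 3(303.4) = 910.2
  H₂O: 0 + 4(303.4) = 1214
Total out = 12800 kmol; y_N₂ = 9606 / 12800 = 0.7505.

0.751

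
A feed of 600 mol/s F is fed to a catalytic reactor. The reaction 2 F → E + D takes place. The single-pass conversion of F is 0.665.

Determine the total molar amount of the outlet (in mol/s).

600 mol/s

F reacted = 0.665 × 600 = 399 mol/s; ν_F = −2, so ξ = 399/2 = 199.5 mol/s.
Outlet amounts (n = n₀ + ν ξ):
  F: 600 − 2(199.5) = 201
  E: 0 + 1(199.5) = 199.5
  D: 0 + 1(199.5) = 199.5
Total out = 201 + 199.5 + 199.5 = 600 mol/s.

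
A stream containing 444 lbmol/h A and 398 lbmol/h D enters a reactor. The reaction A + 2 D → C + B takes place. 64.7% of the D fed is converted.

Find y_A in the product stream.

D reacted = 0.647 × 398 = 257.5 lbmol/h; ν_D = −2, so ξ = 257.5/2 = 128.8 lbmol/h.
Outlet amounts (n = n₀ + ν ξ):
  A: 444 − 1(128.8) = 315.2
  D: 398 − 2(128.8) = 140.5
  C: 0 + 1(128.8) = 128.8
  B: 0 + 1(128.8) = 128.8
Total out = 713.2 lbmol/h; y_A = 315.2 / 713.2 = 0.442.

0.442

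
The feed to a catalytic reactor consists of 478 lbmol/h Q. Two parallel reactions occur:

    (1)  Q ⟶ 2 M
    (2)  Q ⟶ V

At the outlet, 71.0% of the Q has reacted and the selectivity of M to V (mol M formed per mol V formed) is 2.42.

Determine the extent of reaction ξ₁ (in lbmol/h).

Conversion of Q: Q consumed = 0.71 × 478 = 339.4 lbmol/h = 1ξ₁ + 1ξ₂.
Selectivity: 2ξ₁ / (1ξ₂) = 2.42 → ξ₁ = 1.21 ξ₂.
Substitute: (1·1.21 + 1) ξ₂ = 339.4 → ξ₂ = 153.6 lbmol/h, ξ₁ = 185.8 lbmol/h.
Outlet amounts (n = n₀ + Σ ν·ξ):
  Q: 478 − 1(185.8) − 1(153.6) = 138.6
  M: 0 + 2(185.8) = 371.6
  V: 0 + 1(153.6) = 153.6

ξ₁ = 186 lbmol/h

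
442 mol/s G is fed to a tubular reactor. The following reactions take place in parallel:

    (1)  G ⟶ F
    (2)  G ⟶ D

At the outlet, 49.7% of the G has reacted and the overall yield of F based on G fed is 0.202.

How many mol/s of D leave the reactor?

Yield of F: 1ξ₁ / 442 = 0.202 → ξ₁ = 89.28 mol/s.
Conversion of G: 1ξ₁ + 1ξ₂ = 0.497 × 442 = 219.7 → ξ₂ = 130.4 mol/s.
Outlet amounts (n = n₀ + Σ ν·ξ):
  G: 442 − 1(89.28) − 1(130.4) = 222.3
  F: 0 + 1(89.28) = 89.28
  D: 0 + 1(130.4) = 130.4

130 mol/s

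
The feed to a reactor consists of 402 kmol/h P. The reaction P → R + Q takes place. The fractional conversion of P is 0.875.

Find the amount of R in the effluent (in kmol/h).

352 kmol/h

P reacted = 0.875 × 402 = 351.8 kmol/h; ν_P = −1, so ξ = 351.8/1 = 351.8 kmol/h.
Outlet amounts (n = n₀ + ν ξ):
  P: 402 − 1(351.8) = 50.25
  R: 0 + 1(351.8) = 351.8
  Q: 0 + 1(351.8) = 351.8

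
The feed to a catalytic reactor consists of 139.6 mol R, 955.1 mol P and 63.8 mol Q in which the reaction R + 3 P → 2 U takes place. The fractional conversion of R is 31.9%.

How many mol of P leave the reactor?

822 mol

R reacted = 0.319 × 139.6 = 44.53 mol; ν_R = −1, so ξ = 44.53/1 = 44.53 mol.
Outlet amounts (n = n₀ + ν ξ):
  R: 139.6 − 1(44.53) = 95.07
  P: 955.1 − 3(44.53) = 821.5
  U: 0 + 2(44.53) = 89.06
  Q: 63.8 (inert)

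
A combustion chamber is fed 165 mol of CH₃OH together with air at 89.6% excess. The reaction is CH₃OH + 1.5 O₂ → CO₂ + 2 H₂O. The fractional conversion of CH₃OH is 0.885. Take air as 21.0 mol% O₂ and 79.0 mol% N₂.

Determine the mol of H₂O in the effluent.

292 mol

Stoichiometric O₂ = 1.5 × 165 = 247.5 mol; O₂ fed = 247.5 × 1.896 = 469.3 mol.
N₂ fed = 469.3 × 79/21 = 1765 mol.
Fuel reacted = 0.885 × 165 → ξ = 146 mol.
Outlet (n = n₀ + ν ξ):
  CH₃OH: 165 − 1(146) = 18.97
  O₂: 469.3 − 1.5(146) = 250.2
  N₂: 1765 (inert)
  CO₂: 0 + 1(146) = 146
  H₂O: 0 + 2(146) = 292.1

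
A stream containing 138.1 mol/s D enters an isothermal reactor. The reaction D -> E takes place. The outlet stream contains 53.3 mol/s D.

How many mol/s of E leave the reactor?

84.8 mol/s

For D: n = n₀ − 1ξ → 53.3 = 138.1 − 1ξ, giving ξ = 84.8 mol/s.
Outlet amounts (n = n₀ + ν ξ):
  D: 138.1 − 1(84.8) = 53.3
  E: 0 + 1(84.8) = 84.8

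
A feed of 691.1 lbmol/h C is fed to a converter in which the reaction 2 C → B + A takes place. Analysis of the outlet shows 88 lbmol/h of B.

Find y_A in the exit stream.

0.127

For B: n = n₀ + 1ξ → 88 = 0 + 1ξ, giving ξ = 88 lbmol/h.
Outlet amounts (n = n₀ + ν ξ):
  C: 691.1 − 2(88) = 515.1
  B: 0 + 1(88) = 88
  A: 0 + 1(88) = 88
Total out = 691.1 lbmol/h; y_A = 88 / 691.1 = 0.1273.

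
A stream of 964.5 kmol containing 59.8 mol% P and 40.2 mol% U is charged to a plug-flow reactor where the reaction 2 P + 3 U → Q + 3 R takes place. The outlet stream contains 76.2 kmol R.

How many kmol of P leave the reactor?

For R: n = n₀ + 3ξ → 76.2 = 0 + 3ξ, giving ξ = 25.4 kmol.
Outlet amounts (n = n₀ + ν ξ):
  P: 576.8 − 2(25.4) = 526
  U: 387.7 − 3(25.4) = 311.5
  Q: 0 + 1(25.4) = 25.4
  R: 0 + 3(25.4) = 76.2

526 kmol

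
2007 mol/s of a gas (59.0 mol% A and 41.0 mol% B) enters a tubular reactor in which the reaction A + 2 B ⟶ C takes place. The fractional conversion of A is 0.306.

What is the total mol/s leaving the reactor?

1280 mol/s

A reacted = 0.306 × 1184 = 362.3 mol/s; ν_A = −1, so ξ = 362.3/1 = 362.3 mol/s.
Outlet amounts (n = n₀ + ν ξ):
  A: 1184 − 1(362.3) = 821.8
  B: 822.9 − 2(362.3) = 98.18
  C: 0 + 1(362.3) = 362.3
Total out = 821.8 + 98.18 + 362.3 = 1282 mol/s.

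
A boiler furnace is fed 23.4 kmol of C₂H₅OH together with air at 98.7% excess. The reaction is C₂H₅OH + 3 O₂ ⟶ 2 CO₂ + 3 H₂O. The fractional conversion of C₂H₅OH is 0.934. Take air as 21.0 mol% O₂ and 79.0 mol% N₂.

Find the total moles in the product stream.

Stoichiometric O₂ = 3 × 23.4 = 70.2 kmol; O₂ fed = 70.2 × 1.987 = 139.5 kmol.
N₂ fed = 139.5 × 79/21 = 524.7 kmol.
Fuel reacted = 0.934 × 23.4 → ξ = 21.86 kmol.
Outlet (n = n₀ + ν ξ):
  C₂H₅OH: 23.4 − 1(21.86) = 1.544
  O₂: 139.5 − 3(21.86) = 73.92
  N₂: 524.7 (inert)
  CO₂: 0 + 2(21.86) = 43.71
  H₂O: 0 + 3(21.86) = 65.57
Total out = 1.544 + 73.92 + 524.7 + 43.71 + 65.57 = 709.5 kmol.

709 kmol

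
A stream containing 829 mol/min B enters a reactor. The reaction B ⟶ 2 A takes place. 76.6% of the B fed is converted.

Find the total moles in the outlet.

1460 mol/min

B reacted = 0.766 × 829 = 635 mol/min; ν_B = −1, so ξ = 635/1 = 635 mol/min.
Outlet amounts (n = n₀ + ν ξ):
  B: 829 − 1(635) = 194
  A: 0 + 2(635) = 1270
Total out = 194 + 1270 = 1464 mol/min.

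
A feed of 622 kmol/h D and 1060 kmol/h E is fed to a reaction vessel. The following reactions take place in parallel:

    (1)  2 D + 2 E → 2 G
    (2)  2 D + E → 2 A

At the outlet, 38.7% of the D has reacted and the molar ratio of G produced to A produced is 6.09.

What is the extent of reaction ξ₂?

Conversion of D: D consumed = 0.387 × 622 = 240.7 kmol/h = 2ξ₁ + 2ξ₂.
Selectivity: 2ξ₁ / (2ξ₂) = 6.09 → ξ₁ = 6.09 ξ₂.
Substitute: (2·6.09 + 2) ξ₂ = 240.7 → ξ₂ = 16.98 kmol/h, ξ₁ = 103.4 kmol/h.
Outlet amounts (n = n₀ + Σ ν·ξ):
  D: 622 − 2(103.4) − 2(16.98) = 381.3
  E: 1060 − 2(103.4) − 1(16.98) = 836.3
  G: 0 + 2(103.4) = 206.8
  A: 0 + 2(16.98) = 33.95

ξ₂ = 17 kmol/h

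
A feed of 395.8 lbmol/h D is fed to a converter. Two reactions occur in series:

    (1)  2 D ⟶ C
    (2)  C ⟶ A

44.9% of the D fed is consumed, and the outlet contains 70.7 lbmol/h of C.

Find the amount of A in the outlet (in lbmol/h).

18.2 lbmol/h

Conversion of D: D consumed = 2ξ₁ = 0.449 × 395.8 → ξ₁ = 88.86 lbmol/h.
C balance: n_C = 0 + 1ξ₁ − 1ξ₂ = 70.7 → ξ₂ = (1·88.86 − 70.7)/1 = 18.16 lbmol/h.
Outlet amounts (n = n₀ + Σ ν·ξ):
  D: 395.8 − 2(88.86) = 218.1
  C: 0 + 1(88.86) − 1(18.16) = 70.7
  A: 0 + 1(18.16) = 18.16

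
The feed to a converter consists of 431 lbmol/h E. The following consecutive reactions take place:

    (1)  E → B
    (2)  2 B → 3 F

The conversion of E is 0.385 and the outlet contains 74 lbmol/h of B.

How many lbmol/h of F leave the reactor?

138 lbmol/h

Conversion of E: E consumed = 1ξ₁ = 0.385 × 431 → ξ₁ = 165.9 lbmol/h.
B balance: n_B = 0 + 1ξ₁ − 2ξ₂ = 74 → ξ₂ = (1·165.9 − 74)/2 = 45.97 lbmol/h.
Outlet amounts (n = n₀ + Σ ν·ξ):
  E: 431 − 1(165.9) = 265.1
  B: 0 + 1(165.9) − 2(45.97) = 74
  F: 0 + 3(45.97) = 137.9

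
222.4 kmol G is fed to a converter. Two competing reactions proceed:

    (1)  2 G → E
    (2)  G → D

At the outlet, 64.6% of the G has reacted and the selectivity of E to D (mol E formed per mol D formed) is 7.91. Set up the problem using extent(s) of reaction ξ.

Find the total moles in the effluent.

155 kmol

Conversion of G: G consumed = 0.646 × 222.4 = 143.7 kmol = 2ξ₁ + 1ξ₂.
Selectivity: 1ξ₁ / (1ξ₂) = 7.91 → ξ₁ = 7.91 ξ₂.
Substitute: (2·7.91 + 1) ξ₂ = 143.7 → ξ₂ = 8.542 kmol, ξ₁ = 67.56 kmol.
Outlet amounts (n = n₀ + Σ ν·ξ):
  G: 222.4 − 2(67.56) − 1(8.542) = 78.73
  E: 0 + 1(67.56) = 67.56
  D: 0 + 1(8.542) = 8.542
Total out = 78.73 + 67.56 + 8.542 = 154.8 kmol.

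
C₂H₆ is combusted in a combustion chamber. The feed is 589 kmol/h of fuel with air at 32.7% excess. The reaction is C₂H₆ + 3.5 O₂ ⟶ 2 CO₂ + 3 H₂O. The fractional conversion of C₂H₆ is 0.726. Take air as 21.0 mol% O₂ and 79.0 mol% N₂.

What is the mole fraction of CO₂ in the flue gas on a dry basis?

0.0682

Stoichiometric O₂ = 3.5 × 589 = 2062 kmol/h; O₂ fed = 2062 × 1.327 = 2736 kmol/h.
N₂ fed = 2736 × 79/21 = 10290 kmol/h.
Fuel reacted = 0.726 × 589 → ξ = 427.6 kmol/h.
Outlet (n = n₀ + ν ξ):
  C₂H₆: 589 − 1(427.6) = 161.4
  O₂: 2736 − 3.5(427.6) = 1239
  N₂: 10290 (inert)
  CO₂: 0 + 2(427.6) = 855.2
  H₂O: 0 + 3(427.6) = 1283
Dry total = 12550 kmol/h; y_CO₂ (dry) = 855.2 / 12550 = 0.06816.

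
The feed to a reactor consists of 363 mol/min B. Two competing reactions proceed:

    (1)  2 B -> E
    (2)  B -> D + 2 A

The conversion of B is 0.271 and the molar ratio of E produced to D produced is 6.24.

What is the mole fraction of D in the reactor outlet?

Conversion of B: B consumed = 0.271 × 363 = 98.37 mol/min = 2ξ₁ + 1ξ₂.
Selectivity: 1ξ₁ / (1ξ₂) = 6.24 → ξ₁ = 6.24 ξ₂.
Substitute: (2·6.24 + 1) ξ₂ = 98.37 → ξ₂ = 7.298 mol/min, ξ₁ = 45.54 mol/min.
Outlet amounts (n = n₀ + Σ ν·ξ):
  B: 363 − 2(45.54) − 1(7.298) = 264.6
  E: 0 + 1(45.54) = 45.54
  D: 0 + 1(7.298) = 7.298
  A: 0 + 2(7.298) = 14.6
Total out = 332.1 mol/min; y_D = 7.298 / 332.1 = 0.02198.

0.022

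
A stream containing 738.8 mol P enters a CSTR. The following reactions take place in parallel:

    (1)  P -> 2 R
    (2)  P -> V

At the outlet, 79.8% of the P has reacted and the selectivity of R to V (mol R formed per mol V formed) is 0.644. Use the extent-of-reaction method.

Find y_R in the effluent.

Conversion of P: P consumed = 0.798 × 738.8 = 589.6 mol = 1ξ₁ + 1ξ₂.
Selectivity: 2ξ₁ / (1ξ₂) = 0.644 → ξ₁ = 0.322 ξ₂.
Substitute: (1·0.322 + 1) ξ₂ = 589.6 → ξ₂ = 446 mol, ξ₁ = 143.6 mol.
Outlet amounts (n = n₀ + Σ ν·ξ):
  P: 738.8 − 1(143.6) − 1(446) = 149.2
  R: 0 + 2(143.6) = 287.2
  V: 0 + 1(446) = 446
Total out = 882.4 mol; y_R = 287.2 / 882.4 = 0.3255.

0.325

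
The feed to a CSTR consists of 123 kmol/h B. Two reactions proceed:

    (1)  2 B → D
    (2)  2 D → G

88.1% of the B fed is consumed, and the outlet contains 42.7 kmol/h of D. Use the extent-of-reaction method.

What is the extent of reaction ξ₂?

ξ₂ = 5.74 kmol/h

Conversion of B: B consumed = 2ξ₁ = 0.881 × 123 → ξ₁ = 54.18 kmol/h.
D balance: n_D = 0 + 1ξ₁ − 2ξ₂ = 42.7 → ξ₂ = (1·54.18 − 42.7)/2 = 5.741 kmol/h.
Outlet amounts (n = n₀ + Σ ν·ξ):
  B: 123 − 2(54.18) = 14.64
  D: 0 + 1(54.18) − 2(5.741) = 42.7
  G: 0 + 1(5.741) = 5.741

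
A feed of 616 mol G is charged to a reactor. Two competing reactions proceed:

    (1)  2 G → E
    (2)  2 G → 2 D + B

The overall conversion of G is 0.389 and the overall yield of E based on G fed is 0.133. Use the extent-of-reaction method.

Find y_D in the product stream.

0.132

Yield of E: 1ξ₁ / 616 = 0.133 → ξ₁ = 81.93 mol.
Conversion of G: 2ξ₁ + 2ξ₂ = 0.389 × 616 = 239.6 → ξ₂ = 37.88 mol.
Outlet amounts (n = n₀ + Σ ν·ξ):
  G: 616 − 2(81.93) − 2(37.88) = 376.4
  E: 0 + 1(81.93) = 81.93
  D: 0 + 2(37.88) = 75.77
  B: 0 + 1(37.88) = 37.88
Total out = 572 mol; y_D = 75.77 / 572 = 0.1325.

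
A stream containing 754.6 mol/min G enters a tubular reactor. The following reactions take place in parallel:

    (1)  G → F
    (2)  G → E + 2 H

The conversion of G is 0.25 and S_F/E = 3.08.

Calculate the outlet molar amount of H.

Conversion of G: G consumed = 0.25 × 754.6 = 188.7 mol/min = 1ξ₁ + 1ξ₂.
Selectivity: 1ξ₁ / (1ξ₂) = 3.08 → ξ₁ = 3.08 ξ₂.
Substitute: (1·3.08 + 1) ξ₂ = 188.7 → ξ₂ = 46.24 mol/min, ξ₁ = 142.4 mol/min.
Outlet amounts (n = n₀ + Σ ν·ξ):
  G: 754.6 − 1(142.4) − 1(46.24) = 566
  F: 0 + 1(142.4) = 142.4
  E: 0 + 1(46.24) = 46.24
  H: 0 + 2(46.24) = 92.48

92.5 mol/min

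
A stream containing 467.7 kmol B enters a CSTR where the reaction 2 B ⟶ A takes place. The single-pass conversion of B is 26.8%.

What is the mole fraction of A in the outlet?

0.155

B reacted = 0.268 × 467.7 = 125.3 kmol; ν_B = −2, so ξ = 125.3/2 = 62.67 kmol.
Outlet amounts (n = n₀ + ν ξ):
  B: 467.7 − 2(62.67) = 342.4
  A: 0 + 1(62.67) = 62.67
Total out = 405 kmol; y_A = 62.67 / 405 = 0.1547.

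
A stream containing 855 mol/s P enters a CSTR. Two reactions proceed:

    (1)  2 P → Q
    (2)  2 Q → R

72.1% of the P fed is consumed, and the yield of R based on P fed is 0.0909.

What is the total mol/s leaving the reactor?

469 mol/s

Conversion of P: P consumed = 2ξ₁ = 0.721 × 855 → ξ₁ = 308.2 mol/s.
Yield of R: 1ξ₂ / 855 = 0.0909 → ξ₂ = 77.72 mol/s.
Outlet amounts (n = n₀ + Σ ν·ξ):
  P: 855 − 2(308.2) = 238.5
  Q: 0 + 1(308.2) − 2(77.72) = 152.8
  R: 0 + 1(77.72) = 77.72
Total out = 238.5 + 152.8 + 77.72 = 469.1 mol/s.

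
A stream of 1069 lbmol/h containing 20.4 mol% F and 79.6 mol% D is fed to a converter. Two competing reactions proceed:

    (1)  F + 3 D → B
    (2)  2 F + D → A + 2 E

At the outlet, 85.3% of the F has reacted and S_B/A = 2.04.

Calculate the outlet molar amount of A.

46 lbmol/h

Conversion of F: F consumed = 0.853 × 218.1 = 186 lbmol/h = 1ξ₁ + 2ξ₂.
Selectivity: 1ξ₁ / (1ξ₂) = 2.04 → ξ₁ = 2.04 ξ₂.
Substitute: (1·2.04 + 2) ξ₂ = 186 → ξ₂ = 46.04 lbmol/h, ξ₁ = 93.93 lbmol/h.
Outlet amounts (n = n₀ + Σ ν·ξ):
  F: 218.1 − 1(93.93) − 2(46.04) = 32.06
  D: 850.9 − 3(93.93) − 1(46.04) = 523.1
  B: 0 + 1(93.93) = 93.93
  A: 0 + 1(46.04) = 46.04
  E: 0 + 2(46.04) = 92.09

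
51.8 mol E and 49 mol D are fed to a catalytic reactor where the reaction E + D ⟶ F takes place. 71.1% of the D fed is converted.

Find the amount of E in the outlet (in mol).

D reacted = 0.711 × 49 = 34.84 mol; ν_D = −1, so ξ = 34.84/1 = 34.84 mol.
Outlet amounts (n = n₀ + ν ξ):
  E: 51.8 − 1(34.84) = 16.96
  D: 49 − 1(34.84) = 14.16
  F: 0 + 1(34.84) = 34.84

17 mol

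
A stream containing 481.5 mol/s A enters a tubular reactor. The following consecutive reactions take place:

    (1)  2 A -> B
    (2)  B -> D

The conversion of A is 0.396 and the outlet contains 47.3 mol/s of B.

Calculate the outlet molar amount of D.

Conversion of A: A consumed = 2ξ₁ = 0.396 × 481.5 → ξ₁ = 95.34 mol/s.
B balance: n_B = 0 + 1ξ₁ − 1ξ₂ = 47.3 → ξ₂ = (1·95.34 − 47.3)/1 = 48.04 mol/s.
Outlet amounts (n = n₀ + Σ ν·ξ):
  A: 481.5 − 2(95.34) = 290.8
  B: 0 + 1(95.34) − 1(48.04) = 47.3
  D: 0 + 1(48.04) = 48.04

48 mol/s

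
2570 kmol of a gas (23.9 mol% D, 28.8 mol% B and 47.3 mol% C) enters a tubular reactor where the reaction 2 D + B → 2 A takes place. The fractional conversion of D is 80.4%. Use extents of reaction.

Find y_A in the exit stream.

0.213

D reacted = 0.804 × 614.2 = 493.8 kmol; ν_D = −2, so ξ = 493.8/2 = 246.9 kmol.
Outlet amounts (n = n₀ + ν ξ):
  D: 614.2 − 2(246.9) = 120.4
  B: 740.2 − 1(246.9) = 493.2
  A: 0 + 2(246.9) = 493.8
  C: 1216 (inert)
Total out = 2323 kmol; y_A = 493.8 / 2323 = 0.2126.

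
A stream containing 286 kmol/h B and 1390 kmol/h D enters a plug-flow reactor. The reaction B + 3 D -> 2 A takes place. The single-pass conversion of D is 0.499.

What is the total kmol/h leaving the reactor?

1210 kmol/h

D reacted = 0.499 × 1390 = 693.6 kmol/h; ν_D = −3, so ξ = 693.6/3 = 231.2 kmol/h.
Outlet amounts (n = n₀ + ν ξ):
  B: 286 − 1(231.2) = 54.8
  D: 1390 − 3(231.2) = 696.4
  A: 0 + 2(231.2) = 462.4
Total out = 54.8 + 696.4 + 462.4 = 1214 kmol/h.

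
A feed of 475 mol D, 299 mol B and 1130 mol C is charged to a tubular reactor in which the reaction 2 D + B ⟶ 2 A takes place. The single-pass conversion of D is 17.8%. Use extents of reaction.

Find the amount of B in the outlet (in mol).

D reacted = 0.178 × 475 = 84.55 mol; ν_D = −2, so ξ = 84.55/2 = 42.27 mol.
Outlet amounts (n = n₀ + ν ξ):
  D: 475 − 2(42.27) = 390.4
  B: 299 − 1(42.27) = 256.7
  A: 0 + 2(42.27) = 84.55
  C: 1130 (inert)

257 mol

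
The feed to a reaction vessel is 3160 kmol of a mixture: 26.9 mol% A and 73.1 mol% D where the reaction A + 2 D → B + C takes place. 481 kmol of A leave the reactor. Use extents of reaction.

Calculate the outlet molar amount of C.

For A: n = n₀ − 1ξ → 481 = 850 − 1ξ, giving ξ = 369 kmol.
Outlet amounts (n = n₀ + ν ξ):
  A: 850 − 1(369) = 481
  D: 2310 − 2(369) = 1572
  B: 0 + 1(369) = 369
  C: 0 + 1(369) = 369

369 kmol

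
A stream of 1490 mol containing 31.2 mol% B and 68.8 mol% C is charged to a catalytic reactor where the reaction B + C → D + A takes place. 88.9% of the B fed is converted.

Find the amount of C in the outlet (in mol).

612 mol

B reacted = 0.889 × 464.9 = 413.3 mol; ν_B = −1, so ξ = 413.3/1 = 413.3 mol.
Outlet amounts (n = n₀ + ν ξ):
  B: 464.9 − 1(413.3) = 51.6
  C: 1025 − 1(413.3) = 611.8
  D: 0 + 1(413.3) = 413.3
  A: 0 + 1(413.3) = 413.3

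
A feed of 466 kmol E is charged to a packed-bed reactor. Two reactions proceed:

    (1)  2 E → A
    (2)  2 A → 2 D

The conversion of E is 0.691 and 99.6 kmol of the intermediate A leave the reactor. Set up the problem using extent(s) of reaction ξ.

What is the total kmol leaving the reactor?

Conversion of E: E consumed = 2ξ₁ = 0.691 × 466 → ξ₁ = 161 kmol.
A balance: n_A = 0 + 1ξ₁ − 2ξ₂ = 99.6 → ξ₂ = (1·161 − 99.6)/2 = 30.7 kmol.
Outlet amounts (n = n₀ + Σ ν·ξ):
  E: 466 − 2(161) = 144
  A: 0 + 1(161) − 2(30.7) = 99.6
  D: 0 + 2(30.7) = 61.4
Total out = 144 + 99.6 + 61.4 = 305 kmol.

305 kmol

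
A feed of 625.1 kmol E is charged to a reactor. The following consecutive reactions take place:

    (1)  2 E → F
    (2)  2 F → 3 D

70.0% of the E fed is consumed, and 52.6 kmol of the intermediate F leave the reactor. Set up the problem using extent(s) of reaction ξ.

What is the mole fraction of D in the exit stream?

Conversion of E: E consumed = 2ξ₁ = 0.7 × 625.1 → ξ₁ = 218.8 kmol.
F balance: n_F = 0 + 1ξ₁ − 2ξ₂ = 52.6 → ξ₂ = (1·218.8 − 52.6)/2 = 83.09 kmol.
Outlet amounts (n = n₀ + Σ ν·ξ):
  E: 625.1 − 2(218.8) = 187.5
  F: 0 + 1(218.8) − 2(83.09) = 52.6
  D: 0 + 3(83.09) = 249.3
Total out = 489.4 kmol; y_D = 249.3 / 489.4 = 0.5093.

0.509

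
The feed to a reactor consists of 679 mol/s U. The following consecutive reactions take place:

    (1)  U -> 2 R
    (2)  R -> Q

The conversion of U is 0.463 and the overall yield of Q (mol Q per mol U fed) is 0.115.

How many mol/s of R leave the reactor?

Conversion of U: U consumed = 1ξ₁ = 0.463 × 679 → ξ₁ = 314.4 mol/s.
Yield of Q: 1ξ₂ / 679 = 0.115 → ξ₂ = 78.09 mol/s.
Outlet amounts (n = n₀ + Σ ν·ξ):
  U: 679 − 1(314.4) = 364.6
  R: 0 + 2(314.4) − 1(78.09) = 550.7
  Q: 0 + 1(78.09) = 78.09

551 mol/s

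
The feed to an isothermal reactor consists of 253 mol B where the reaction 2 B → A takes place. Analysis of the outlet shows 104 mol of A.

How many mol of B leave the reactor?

For A: n = n₀ + 1ξ → 104 = 0 + 1ξ, giving ξ = 104 mol.
Outlet amounts (n = n₀ + ν ξ):
  B: 253 − 2(104) = 45
  A: 0 + 1(104) = 104

45 mol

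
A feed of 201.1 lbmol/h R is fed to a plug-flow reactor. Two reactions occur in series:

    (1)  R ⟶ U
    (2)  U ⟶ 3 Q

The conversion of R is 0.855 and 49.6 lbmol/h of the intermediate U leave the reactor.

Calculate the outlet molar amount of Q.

Conversion of R: R consumed = 1ξ₁ = 0.855 × 201.1 → ξ₁ = 171.9 lbmol/h.
U balance: n_U = 0 + 1ξ₁ − 1ξ₂ = 49.6 → ξ₂ = (1·171.9 − 49.6)/1 = 122.3 lbmol/h.
Outlet amounts (n = n₀ + Σ ν·ξ):
  R: 201.1 − 1(171.9) = 29.16
  U: 0 + 1(171.9) − 1(122.3) = 49.6
  Q: 0 + 3(122.3) = 367

367 lbmol/h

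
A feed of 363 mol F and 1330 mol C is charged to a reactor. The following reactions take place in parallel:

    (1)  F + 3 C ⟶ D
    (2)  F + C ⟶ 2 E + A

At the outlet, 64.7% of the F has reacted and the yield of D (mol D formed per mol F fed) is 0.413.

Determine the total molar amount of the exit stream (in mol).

Yield of D: 1ξ₁ / 363 = 0.413 → ξ₁ = 149.9 mol.
Conversion of F: 1ξ₁ + 1ξ₂ = 0.647 × 363 = 234.9 → ξ₂ = 84.94 mol.
Outlet amounts (n = n₀ + Σ ν·ξ):
  F: 363 − 1(149.9) − 1(84.94) = 128.1
  C: 1330 − 3(149.9) − 1(84.94) = 795.3
  D: 0 + 1(149.9) = 149.9
  E: 0 + 2(84.94) = 169.9
  A: 0 + 1(84.94) = 84.94
Total out = 128.1 + 795.3 + 149.9 + 169.9 + 84.94 = 1328 mol.

1330 mol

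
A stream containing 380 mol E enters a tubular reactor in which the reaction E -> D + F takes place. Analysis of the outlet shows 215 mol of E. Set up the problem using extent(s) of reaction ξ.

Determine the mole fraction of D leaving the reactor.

For E: n = n₀ − 1ξ → 215 = 380 − 1ξ, giving ξ = 165 mol.
Outlet amounts (n = n₀ + ν ξ):
  E: 380 − 1(165) = 215
  D: 0 + 1(165) = 165
  F: 0 + 1(165) = 165
Total out = 545 mol; y_D = 165 / 545 = 0.3028.

0.303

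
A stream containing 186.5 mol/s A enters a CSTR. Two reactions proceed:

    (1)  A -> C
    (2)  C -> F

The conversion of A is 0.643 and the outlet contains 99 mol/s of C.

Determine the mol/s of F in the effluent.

20.9 mol/s

Conversion of A: A consumed = 1ξ₁ = 0.643 × 186.5 → ξ₁ = 119.9 mol/s.
C balance: n_C = 0 + 1ξ₁ − 1ξ₂ = 99 → ξ₂ = (1·119.9 − 99)/1 = 20.92 mol/s.
Outlet amounts (n = n₀ + Σ ν·ξ):
  A: 186.5 − 1(119.9) = 66.58
  C: 0 + 1(119.9) − 1(20.92) = 99
  F: 0 + 1(20.92) = 20.92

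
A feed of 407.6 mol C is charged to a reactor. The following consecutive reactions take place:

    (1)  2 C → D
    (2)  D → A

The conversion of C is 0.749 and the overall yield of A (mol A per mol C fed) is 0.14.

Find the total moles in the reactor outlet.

Conversion of C: C consumed = 2ξ₁ = 0.749 × 407.6 → ξ₁ = 152.6 mol.
Yield of A: 1ξ₂ / 407.6 = 0.14 → ξ₂ = 57.06 mol.
Outlet amounts (n = n₀ + Σ ν·ξ):
  C: 407.6 − 2(152.6) = 102.3
  D: 0 + 1(152.6) − 1(57.06) = 95.58
  A: 0 + 1(57.06) = 57.06
Total out = 102.3 + 95.58 + 57.06 = 255 mol.

255 mol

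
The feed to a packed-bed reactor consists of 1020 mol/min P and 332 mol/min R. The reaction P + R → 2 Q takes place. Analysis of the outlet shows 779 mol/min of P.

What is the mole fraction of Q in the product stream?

For P: n = n₀ − 1ξ → 779 = 1020 − 1ξ, giving ξ = 241 mol/min.
Outlet amounts (n = n₀ + ν ξ):
  P: 1020 − 1(241) = 779
  R: 332 − 1(241) = 91
  Q: 0 + 2(241) = 482
Total out = 1352 mol/min; y_Q = 482 / 1352 = 0.3565.

0.357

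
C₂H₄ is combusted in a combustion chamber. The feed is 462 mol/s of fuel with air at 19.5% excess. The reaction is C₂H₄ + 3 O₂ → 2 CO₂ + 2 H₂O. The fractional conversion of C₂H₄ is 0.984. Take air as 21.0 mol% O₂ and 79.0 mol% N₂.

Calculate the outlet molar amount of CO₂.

Stoichiometric O₂ = 3 × 462 = 1386 mol/s; O₂ fed = 1386 × 1.195 = 1656 mol/s.
N₂ fed = 1656 × 79/21 = 6231 mol/s.
Fuel reacted = 0.984 × 462 → ξ = 454.6 mol/s.
Outlet (n = n₀ + ν ξ):
  C₂H₄: 462 − 1(454.6) = 7.392
  O₂: 1656 − 3(454.6) = 292.4
  N₂: 6231 (inert)
  CO₂: 0 + 2(454.6) = 909.2
  H₂O: 0 + 2(454.6) = 909.2

909 mol/s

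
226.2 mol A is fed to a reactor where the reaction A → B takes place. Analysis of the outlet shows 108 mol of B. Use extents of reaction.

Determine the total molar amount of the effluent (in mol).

226 mol

For B: n = n₀ + 1ξ → 108 = 0 + 1ξ, giving ξ = 108 mol.
Outlet amounts (n = n₀ + ν ξ):
  A: 226.2 − 1(108) = 118.2
  B: 0 + 1(108) = 108
Total out = 118.2 + 108 = 226.2 mol.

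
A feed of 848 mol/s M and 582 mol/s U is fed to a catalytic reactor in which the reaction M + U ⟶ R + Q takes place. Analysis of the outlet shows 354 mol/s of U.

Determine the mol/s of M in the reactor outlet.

For U: n = n₀ − 1ξ → 354 = 582 − 1ξ, giving ξ = 228 mol/s.
Outlet amounts (n = n₀ + ν ξ):
  M: 848 − 1(228) = 620
  U: 582 − 1(228) = 354
  R: 0 + 1(228) = 228
  Q: 0 + 1(228) = 228

620 mol/s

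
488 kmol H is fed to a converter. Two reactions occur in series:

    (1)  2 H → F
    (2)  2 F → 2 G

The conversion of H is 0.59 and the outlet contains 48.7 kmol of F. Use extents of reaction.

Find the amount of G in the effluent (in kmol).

Conversion of H: H consumed = 2ξ₁ = 0.59 × 488 → ξ₁ = 144 kmol.
F balance: n_F = 0 + 1ξ₁ − 2ξ₂ = 48.7 → ξ₂ = (1·144 − 48.7)/2 = 47.63 kmol.
Outlet amounts (n = n₀ + Σ ν·ξ):
  H: 488 − 2(144) = 200.1
  F: 0 + 1(144) − 2(47.63) = 48.7
  G: 0 + 2(47.63) = 95.26

95.3 kmol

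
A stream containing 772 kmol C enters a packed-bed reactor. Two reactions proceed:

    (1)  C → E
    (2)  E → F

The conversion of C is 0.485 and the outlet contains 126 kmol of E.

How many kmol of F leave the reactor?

248 kmol

Conversion of C: C consumed = 1ξ₁ = 0.485 × 772 → ξ₁ = 374.4 kmol.
E balance: n_E = 0 + 1ξ₁ − 1ξ₂ = 126 → ξ₂ = (1·374.4 − 126)/1 = 248.4 kmol.
Outlet amounts (n = n₀ + Σ ν·ξ):
  C: 772 − 1(374.4) = 397.6
  E: 0 + 1(374.4) − 1(248.4) = 126
  F: 0 + 1(248.4) = 248.4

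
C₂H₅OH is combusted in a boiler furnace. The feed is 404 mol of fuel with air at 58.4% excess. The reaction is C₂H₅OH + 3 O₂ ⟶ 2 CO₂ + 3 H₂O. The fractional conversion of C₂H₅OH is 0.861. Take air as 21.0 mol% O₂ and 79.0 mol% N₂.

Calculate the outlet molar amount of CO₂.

696 mol

Stoichiometric O₂ = 3 × 404 = 1212 mol; O₂ fed = 1212 × 1.584 = 1920 mol.
N₂ fed = 1920 × 79/21 = 7222 mol.
Fuel reacted = 0.861 × 404 → ξ = 347.8 mol.
Outlet (n = n₀ + ν ξ):
  C₂H₅OH: 404 − 1(347.8) = 56.16
  O₂: 1920 − 3(347.8) = 876.3
  N₂: 7222 (inert)
  CO₂: 0 + 2(347.8) = 695.7
  H₂O: 0 + 3(347.8) = 1044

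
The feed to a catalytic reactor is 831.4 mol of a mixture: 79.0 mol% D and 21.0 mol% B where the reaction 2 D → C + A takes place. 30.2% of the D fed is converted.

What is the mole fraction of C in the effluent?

D reacted = 0.302 × 656.8 = 198.4 mol; ν_D = −2, so ξ = 198.4/2 = 99.18 mol.
Outlet amounts (n = n₀ + ν ξ):
  D: 656.8 − 2(99.18) = 458.5
  C: 0 + 1(99.18) = 99.18
  A: 0 + 1(99.18) = 99.18
  B: 174.6 (inert)
Total out = 831.4 mol; y_C = 99.18 / 831.4 = 0.1193.

0.119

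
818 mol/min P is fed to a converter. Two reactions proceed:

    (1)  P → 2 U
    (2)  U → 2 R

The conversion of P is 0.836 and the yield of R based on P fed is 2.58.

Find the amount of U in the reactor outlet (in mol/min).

Conversion of P: P consumed = 1ξ₁ = 0.836 × 818 → ξ₁ = 683.8 mol/min.
Yield of R: 2ξ₂ / 818 = 2.58 → ξ₂ = 1055 mol/min.
Outlet amounts (n = n₀ + Σ ν·ξ):
  P: 818 − 1(683.8) = 134.2
  U: 0 + 2(683.8) − 1(1055) = 312.5
  R: 0 + 2(1055) = 2110

312 mol/min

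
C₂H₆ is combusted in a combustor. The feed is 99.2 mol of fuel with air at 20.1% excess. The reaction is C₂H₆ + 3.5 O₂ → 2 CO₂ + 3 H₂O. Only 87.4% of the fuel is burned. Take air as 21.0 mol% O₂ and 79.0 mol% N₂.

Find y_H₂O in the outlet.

0.122

Stoichiometric O₂ = 3.5 × 99.2 = 347.2 mol; O₂ fed = 347.2 × 1.201 = 417 mol.
N₂ fed = 417 × 79/21 = 1569 mol.
Fuel reacted = 0.874 × 99.2 → ξ = 86.7 mol.
Outlet (n = n₀ + ν ξ):
  C₂H₆: 99.2 − 1(86.7) = 12.5
  O₂: 417 − 3.5(86.7) = 113.5
  N₂: 1569 (inert)
  CO₂: 0 + 2(86.7) = 173.4
  H₂O: 0 + 3(86.7) = 260.1
Total out = 2128 mol; y_H₂O = 260.1 / 2128 = 0.1222.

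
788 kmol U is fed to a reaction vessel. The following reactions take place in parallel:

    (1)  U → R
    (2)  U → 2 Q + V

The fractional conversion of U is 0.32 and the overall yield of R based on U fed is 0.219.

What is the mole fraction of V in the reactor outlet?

Yield of R: 1ξ₁ / 788 = 0.219 → ξ₁ = 172.6 kmol.
Conversion of U: 1ξ₁ + 1ξ₂ = 0.32 × 788 = 252.2 → ξ₂ = 79.59 kmol.
Outlet amounts (n = n₀ + Σ ν·ξ):
  U: 788 − 1(172.6) − 1(79.59) = 535.8
  R: 0 + 1(172.6) = 172.6
  Q: 0 + 2(79.59) = 159.2
  V: 0 + 1(79.59) = 79.59
Total out = 947.2 kmol; y_V = 79.59 / 947.2 = 0.08403.

0.084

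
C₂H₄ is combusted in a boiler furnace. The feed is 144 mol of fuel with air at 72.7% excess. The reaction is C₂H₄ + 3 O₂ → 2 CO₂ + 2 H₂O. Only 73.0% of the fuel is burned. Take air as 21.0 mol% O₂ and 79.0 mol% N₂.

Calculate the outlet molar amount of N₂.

2810 mol

Stoichiometric O₂ = 3 × 144 = 432 mol; O₂ fed = 432 × 1.727 = 746.1 mol.
N₂ fed = 746.1 × 79/21 = 2807 mol.
Fuel reacted = 0.73 × 144 → ξ = 105.1 mol.
Outlet (n = n₀ + ν ξ):
  C₂H₄: 144 − 1(105.1) = 38.88
  O₂: 746.1 − 3(105.1) = 430.7
  N₂: 2807 (inert)
  CO₂: 0 + 2(105.1) = 210.2
  H₂O: 0 + 2(105.1) = 210.2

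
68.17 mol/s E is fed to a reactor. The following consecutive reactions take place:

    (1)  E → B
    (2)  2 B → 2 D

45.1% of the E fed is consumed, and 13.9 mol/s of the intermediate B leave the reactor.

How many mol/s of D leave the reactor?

16.8 mol/s

Conversion of E: E consumed = 1ξ₁ = 0.451 × 68.17 → ξ₁ = 30.74 mol/s.
B balance: n_B = 0 + 1ξ₁ − 2ξ₂ = 13.9 → ξ₂ = (1·30.74 − 13.9)/2 = 8.422 mol/s.
Outlet amounts (n = n₀ + Σ ν·ξ):
  E: 68.17 − 1(30.74) = 37.43
  B: 0 + 1(30.74) − 2(8.422) = 13.9
  D: 0 + 2(8.422) = 16.84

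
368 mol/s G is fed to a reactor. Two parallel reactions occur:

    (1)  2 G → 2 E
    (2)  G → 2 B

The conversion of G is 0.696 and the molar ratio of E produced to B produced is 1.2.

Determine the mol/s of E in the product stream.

181 mol/s

Conversion of G: G consumed = 0.696 × 368 = 256.1 mol/s = 2ξ₁ + 1ξ₂.
Selectivity: 2ξ₁ / (2ξ₂) = 1.2 → ξ₁ = 1.2 ξ₂.
Substitute: (2·1.2 + 1) ξ₂ = 256.1 → ξ₂ = 75.33 mol/s, ξ₁ = 90.4 mol/s.
Outlet amounts (n = n₀ + Σ ν·ξ):
  G: 368 − 2(90.4) − 1(75.33) = 111.9
  E: 0 + 2(90.4) = 180.8
  B: 0 + 2(75.33) = 150.7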